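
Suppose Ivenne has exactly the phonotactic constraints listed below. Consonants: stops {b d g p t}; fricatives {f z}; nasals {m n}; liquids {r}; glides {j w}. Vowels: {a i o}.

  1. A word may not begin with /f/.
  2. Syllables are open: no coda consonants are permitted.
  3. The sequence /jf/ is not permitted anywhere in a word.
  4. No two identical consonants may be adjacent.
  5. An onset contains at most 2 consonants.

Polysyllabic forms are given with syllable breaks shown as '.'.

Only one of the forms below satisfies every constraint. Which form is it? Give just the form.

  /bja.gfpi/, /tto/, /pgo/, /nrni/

/pgo/

/bja.gfpi/ — violates constraint 5: syllable 2 onset /gfp/ has 3 consonants (> 2) → illicit
/tto/ — violates constraint 4: adjacent identical consonants /tt/ → illicit
/pgo/ — σ1 onset /pg/ (2C), coda /∅/ ok → licit
/nrni/ — violates constraint 5: syllable 1 onset /nrn/ has 3 consonants (> 2) → illicit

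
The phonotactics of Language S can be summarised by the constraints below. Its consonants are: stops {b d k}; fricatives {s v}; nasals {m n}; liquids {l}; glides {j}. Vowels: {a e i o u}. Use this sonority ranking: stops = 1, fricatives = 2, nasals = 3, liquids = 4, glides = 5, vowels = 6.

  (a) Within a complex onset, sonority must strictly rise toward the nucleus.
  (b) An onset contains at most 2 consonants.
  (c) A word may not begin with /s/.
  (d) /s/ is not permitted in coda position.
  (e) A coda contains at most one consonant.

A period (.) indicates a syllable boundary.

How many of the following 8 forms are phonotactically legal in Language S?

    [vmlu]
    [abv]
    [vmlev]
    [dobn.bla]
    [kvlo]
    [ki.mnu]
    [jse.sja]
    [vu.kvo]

1

[vmlu] — violates constraint (b): syllable 1 onset /vml/ has 3 consonants (> 2) → phonotactically illegal
[abv] — violates constraint (e): syllable 1 coda /bv/ has 2 consonants (> 1) → phonotactically illegal
[vmlev] — violates constraint (b): syllable 1 onset /vml/ has 3 consonants (> 2) → phonotactically illegal
[dobn.bla] — violates constraint (e): syllable 1 coda /bn/ has 2 consonants (> 1) → phonotactically illegal
[kvlo] — violates constraint (b): syllable 1 onset /kvl/ has 3 consonants (> 2) → phonotactically illegal
[ki.mnu] — violates constraint (a): syllable 2 onset /mn/: /m/ (nasal, 3) → /n/ (nasal, 3) does not rise → phonotactically illegal
[jse.sja] — violates constraint (a): syllable 1 onset /js/: /j/ (glide, 5) → /s/ (fricative, 2) does not rise → phonotactically illegal
[vu.kvo] — σ1 onset /v/, coda /∅/ ok; σ2 onset /kv/ (1→2 rises), coda /∅/ ok → phonotactically legal
Phonotactically legal: [vu.kvo] → 1.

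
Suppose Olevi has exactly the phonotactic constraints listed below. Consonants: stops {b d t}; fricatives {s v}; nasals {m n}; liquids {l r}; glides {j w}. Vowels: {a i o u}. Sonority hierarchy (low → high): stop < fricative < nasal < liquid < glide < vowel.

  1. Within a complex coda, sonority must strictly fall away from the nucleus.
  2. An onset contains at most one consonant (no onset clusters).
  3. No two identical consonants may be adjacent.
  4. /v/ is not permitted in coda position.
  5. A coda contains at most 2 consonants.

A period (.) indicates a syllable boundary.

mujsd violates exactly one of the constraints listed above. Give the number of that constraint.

5

mujsd: syllable 1 coda /jsd/ has 3 consonants (> 2).
This is a violation of constraint 5: "A coda contains at most 2 consonants."
The remaining constraints (1, 2, 3, 4) are satisfied.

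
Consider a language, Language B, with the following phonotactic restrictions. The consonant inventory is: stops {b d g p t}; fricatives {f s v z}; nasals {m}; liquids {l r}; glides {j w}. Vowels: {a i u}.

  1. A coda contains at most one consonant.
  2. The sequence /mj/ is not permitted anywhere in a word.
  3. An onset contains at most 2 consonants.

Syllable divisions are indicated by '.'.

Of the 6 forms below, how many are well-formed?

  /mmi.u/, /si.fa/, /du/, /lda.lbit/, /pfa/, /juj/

/mmi.u/ — σ1 onset /mm/ (2C), coda /∅/ ok; σ2 onset /∅/, coda /∅/ ok → well-formed
/si.fa/ — σ1 onset /s/, coda /∅/ ok; σ2 onset /f/, coda /∅/ ok → well-formed
/du/ — σ1 onset /d/, coda /∅/ ok → well-formed
/lda.lbit/ — σ1 onset /ld/ (2C), coda /∅/ ok; σ2 onset /lb/ (2C), coda /t/ ok → well-formed
/pfa/ — σ1 onset /pf/ (2C), coda /∅/ ok → well-formed
/juj/ — σ1 onset /j/, coda /j/ ok → well-formed
Well-formed: /mmi.u/, /si.fa/, /du/, /lda.lbit/, /pfa/, /juj/ → 6.

6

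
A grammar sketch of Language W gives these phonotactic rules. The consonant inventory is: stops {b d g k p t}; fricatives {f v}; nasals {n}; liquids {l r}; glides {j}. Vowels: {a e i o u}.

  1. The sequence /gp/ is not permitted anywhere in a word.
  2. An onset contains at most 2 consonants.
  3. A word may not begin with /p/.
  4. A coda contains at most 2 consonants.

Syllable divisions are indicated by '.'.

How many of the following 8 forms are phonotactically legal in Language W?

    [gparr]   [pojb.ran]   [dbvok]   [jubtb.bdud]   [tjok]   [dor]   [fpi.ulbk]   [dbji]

[gparr] — violates constraint 1: contains banned sequence /gp/ → phonotactically illegal
[pojb.ran] — violates constraint 3: word begins with /p/ → phonotactically illegal
[dbvok] — violates constraint 2: syllable 1 onset /dbv/ has 3 consonants (> 2) → phonotactically illegal
[jubtb.bdud] — violates constraint 4: syllable 1 coda /btb/ has 3 consonants (> 2) → phonotactically illegal
[tjok] — σ1 onset /tj/ (2C), coda /k/ ok → phonotactically legal
[dor] — σ1 onset /d/, coda /r/ ok → phonotactically legal
[fpi.ulbk] — violates constraint 4: syllable 2 coda /lbk/ has 3 consonants (> 2) → phonotactically illegal
[dbji] — violates constraint 2: syllable 1 onset /dbj/ has 3 consonants (> 2) → phonotactically illegal
Phonotactically legal: [tjok], [dor] → 2.

2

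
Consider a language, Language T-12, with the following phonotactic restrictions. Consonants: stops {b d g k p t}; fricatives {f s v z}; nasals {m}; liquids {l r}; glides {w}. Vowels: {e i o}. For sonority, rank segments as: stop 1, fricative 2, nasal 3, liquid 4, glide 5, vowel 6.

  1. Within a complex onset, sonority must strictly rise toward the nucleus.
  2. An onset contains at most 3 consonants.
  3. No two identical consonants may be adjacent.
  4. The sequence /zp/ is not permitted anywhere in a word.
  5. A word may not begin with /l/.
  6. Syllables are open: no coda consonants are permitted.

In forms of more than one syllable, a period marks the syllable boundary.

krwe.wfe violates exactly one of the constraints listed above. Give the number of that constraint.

krwe.wfe: syllable 2 onset /wf/: /w/ (glide, 5) → /f/ (fricative, 2) does not rise.
This is a violation of constraint 1: "Within a complex onset, sonority must strictly rise toward the nucleus."
The remaining constraints (2, 3, 4, 5, 6) are satisfied.

1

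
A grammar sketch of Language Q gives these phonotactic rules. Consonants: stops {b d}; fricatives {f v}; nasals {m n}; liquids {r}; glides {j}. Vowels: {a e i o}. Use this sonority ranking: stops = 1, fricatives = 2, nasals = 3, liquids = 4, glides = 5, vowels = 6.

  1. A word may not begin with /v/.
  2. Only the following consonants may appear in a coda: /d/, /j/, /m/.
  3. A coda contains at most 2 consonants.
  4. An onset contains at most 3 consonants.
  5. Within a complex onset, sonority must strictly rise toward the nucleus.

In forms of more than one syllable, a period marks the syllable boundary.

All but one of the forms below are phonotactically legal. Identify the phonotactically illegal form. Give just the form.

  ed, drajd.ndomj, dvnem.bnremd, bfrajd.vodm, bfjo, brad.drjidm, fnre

ed — σ1 onset /∅/, coda /d/ ok → phonotactically legal
drajd.ndomj — violates constraint 5: syllable 2 onset /nd/: /n/ (nasal, 3) → /d/ (stop, 1) does not rise → phonotactically illegal
dvnem.bnremd — σ1 onset /dvn/ (1→2→3 rises), coda /m/ ok; σ2 onset /bnr/ (1→3→4 rises), coda /md/ (2C) ok → phonotactically legal
bfrajd.vodm — σ1 onset /bfr/ (1→2→4 rises), coda /jd/ (2C) ok; σ2 onset /v/, coda /dm/ (2C) ok → phonotactically legal
bfjo — σ1 onset /bfj/ (1→2→5 rises), coda /∅/ ok → phonotactically legal
brad.drjidm — σ1 onset /br/ (1→4 rises), coda /d/ ok; σ2 onset /drj/ (1→4→5 rises), coda /dm/ (2C) ok → phonotactically legal
fnre — σ1 onset /fnr/ (2→3→4 rises), coda /∅/ ok → phonotactically legal

drajd.ndomj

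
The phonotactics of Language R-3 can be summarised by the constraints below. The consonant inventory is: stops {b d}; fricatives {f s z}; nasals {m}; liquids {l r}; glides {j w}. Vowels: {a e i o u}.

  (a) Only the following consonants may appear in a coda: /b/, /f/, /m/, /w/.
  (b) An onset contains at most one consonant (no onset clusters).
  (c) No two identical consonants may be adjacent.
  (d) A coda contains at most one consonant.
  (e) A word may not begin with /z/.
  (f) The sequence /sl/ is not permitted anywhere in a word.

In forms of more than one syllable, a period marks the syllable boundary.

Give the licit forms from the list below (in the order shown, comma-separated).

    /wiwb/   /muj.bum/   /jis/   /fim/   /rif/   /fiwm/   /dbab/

/wiwb/ — violates constraint (d): syllable 1 coda /wb/ has 2 consonants (> 1) → illicit
/muj.bum/ — violates constraint (a): syllable 1 coda contains /j/, which is not a licensed coda consonant → illicit
/jis/ — violates constraint (a): syllable 1 coda contains /s/, which is not a licensed coda consonant → illicit
/fim/ — σ1 onset /f/, coda /m/ ok → licit
/rif/ — σ1 onset /r/, coda /f/ ok → licit
/fiwm/ — violates constraint (d): syllable 1 coda /wm/ has 2 consonants (> 1) → illicit
/dbab/ — violates constraint (b): syllable 1 onset /db/ has 2 consonants (> 1) → illicit

/fim/, /rif/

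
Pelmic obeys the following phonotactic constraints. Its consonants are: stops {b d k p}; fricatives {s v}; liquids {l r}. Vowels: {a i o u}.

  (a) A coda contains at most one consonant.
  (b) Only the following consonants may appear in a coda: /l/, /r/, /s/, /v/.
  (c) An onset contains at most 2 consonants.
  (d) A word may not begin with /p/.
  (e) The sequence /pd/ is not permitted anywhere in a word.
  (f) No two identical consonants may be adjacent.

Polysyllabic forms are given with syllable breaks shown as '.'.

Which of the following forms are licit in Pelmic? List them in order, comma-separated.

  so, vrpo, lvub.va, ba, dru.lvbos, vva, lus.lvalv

so — σ1 onset /s/, coda /∅/ ok → licit
vrpo — violates constraint (c): syllable 1 onset /vrp/ has 3 consonants (> 2) → illicit
lvub.va — violates constraint (b): syllable 1 coda contains /b/, which is not a licensed coda consonant → illicit
ba — σ1 onset /b/, coda /∅/ ok → licit
dru.lvbos — violates constraint (c): syllable 2 onset /lvb/ has 3 consonants (> 2) → illicit
vva — violates constraint (f): adjacent identical consonants /vv/ → illicit
lus.lvalv — violates constraint (a): syllable 2 coda /lv/ has 2 consonants (> 1) → illicit

so, ba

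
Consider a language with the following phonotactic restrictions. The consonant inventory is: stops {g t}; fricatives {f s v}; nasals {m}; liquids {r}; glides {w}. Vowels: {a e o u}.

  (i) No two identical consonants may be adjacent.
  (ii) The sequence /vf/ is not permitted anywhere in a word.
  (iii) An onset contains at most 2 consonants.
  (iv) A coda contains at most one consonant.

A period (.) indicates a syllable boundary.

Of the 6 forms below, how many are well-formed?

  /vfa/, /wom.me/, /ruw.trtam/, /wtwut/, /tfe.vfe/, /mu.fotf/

/vfa/ — violates constraint (ii): contains banned sequence /vf/ → ill-formed
/wom.me/ — violates constraint (i): adjacent identical consonants /mm/ → ill-formed
/ruw.trtam/ — violates constraint (iii): syllable 2 onset /trt/ has 3 consonants (> 2) → ill-formed
/wtwut/ — violates constraint (iii): syllable 1 onset /wtw/ has 3 consonants (> 2) → ill-formed
/tfe.vfe/ — violates constraint (ii): contains banned sequence /vf/ → ill-formed
/mu.fotf/ — violates constraint (iv): syllable 2 coda /tf/ has 2 consonants (> 1) → ill-formed
No form is well-formed → 0.

0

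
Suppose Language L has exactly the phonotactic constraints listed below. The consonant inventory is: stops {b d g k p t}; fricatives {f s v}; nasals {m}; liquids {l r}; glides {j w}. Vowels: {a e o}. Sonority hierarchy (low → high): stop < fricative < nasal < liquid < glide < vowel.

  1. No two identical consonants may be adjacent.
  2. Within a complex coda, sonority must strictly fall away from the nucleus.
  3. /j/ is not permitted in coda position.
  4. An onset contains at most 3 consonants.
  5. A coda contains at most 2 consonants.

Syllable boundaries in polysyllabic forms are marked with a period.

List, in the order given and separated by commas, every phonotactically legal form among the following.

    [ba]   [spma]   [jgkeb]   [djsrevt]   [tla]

[ba] — σ1 onset /b/, coda /∅/ ok → phonotactically legal
[spma] — σ1 onset /spm/ (3C), coda /∅/ ok → phonotactically legal
[jgkeb] — σ1 onset /jgk/ (3C), coda /b/ ok → phonotactically legal
[djsrevt] — violates constraint 4: syllable 1 onset /djsr/ has 4 consonants (> 3) → phonotactically illegal
[tla] — σ1 onset /tl/ (2C), coda /∅/ ok → phonotactically legal

[ba], [spma], [jgkeb], [tla]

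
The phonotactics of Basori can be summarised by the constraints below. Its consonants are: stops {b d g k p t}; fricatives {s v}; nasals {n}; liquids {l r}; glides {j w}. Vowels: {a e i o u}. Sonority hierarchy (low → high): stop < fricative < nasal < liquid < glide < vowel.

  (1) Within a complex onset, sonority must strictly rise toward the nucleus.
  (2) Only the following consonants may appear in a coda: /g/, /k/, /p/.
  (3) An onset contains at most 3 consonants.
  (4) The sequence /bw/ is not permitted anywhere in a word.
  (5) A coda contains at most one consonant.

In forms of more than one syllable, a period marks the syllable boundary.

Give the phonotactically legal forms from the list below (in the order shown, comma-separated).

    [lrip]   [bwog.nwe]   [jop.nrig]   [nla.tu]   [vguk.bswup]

[lrip] — violates constraint 1: syllable 1 onset /lr/: /l/ (liquid, 4) → /r/ (liquid, 4) does not rise → phonotactically illegal
[bwog.nwe] — violates constraint 4: contains banned sequence /bw/ → phonotactically illegal
[jop.nrig] — σ1 onset /j/, coda /p/ ok; σ2 onset /nr/ (3→4 rises), coda /g/ ok → phonotactically legal
[nla.tu] — σ1 onset /nl/ (3→4 rises), coda /∅/ ok; σ2 onset /t/, coda /∅/ ok → phonotactically legal
[vguk.bswup] — violates constraint 1: syllable 1 onset /vg/: /v/ (fricative, 2) → /g/ (stop, 1) does not rise → phonotactically illegal

[jop.nrig], [nla.tu]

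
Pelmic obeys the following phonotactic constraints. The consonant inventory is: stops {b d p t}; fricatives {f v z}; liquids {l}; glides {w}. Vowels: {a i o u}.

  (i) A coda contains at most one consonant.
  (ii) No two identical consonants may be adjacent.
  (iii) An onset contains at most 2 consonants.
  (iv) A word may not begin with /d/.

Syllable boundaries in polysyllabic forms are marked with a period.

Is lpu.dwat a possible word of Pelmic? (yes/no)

lpu.dwat — σ1 onset /lp/ (2C), coda /∅/ ok; σ2 onset /dw/ (2C), coda /t/ ok → permitted

yes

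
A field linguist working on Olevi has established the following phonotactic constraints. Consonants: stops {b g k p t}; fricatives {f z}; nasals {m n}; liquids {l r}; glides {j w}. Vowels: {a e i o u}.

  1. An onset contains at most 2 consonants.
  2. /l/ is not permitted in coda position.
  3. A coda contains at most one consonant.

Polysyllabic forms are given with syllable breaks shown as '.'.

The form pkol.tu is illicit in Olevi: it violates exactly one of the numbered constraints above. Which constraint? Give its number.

2

pkol.tu: syllable 1 coda contains /l/.
This is a violation of constraint 2: "/l/ is not permitted in coda position."
The remaining constraints (1, 3) are satisfied.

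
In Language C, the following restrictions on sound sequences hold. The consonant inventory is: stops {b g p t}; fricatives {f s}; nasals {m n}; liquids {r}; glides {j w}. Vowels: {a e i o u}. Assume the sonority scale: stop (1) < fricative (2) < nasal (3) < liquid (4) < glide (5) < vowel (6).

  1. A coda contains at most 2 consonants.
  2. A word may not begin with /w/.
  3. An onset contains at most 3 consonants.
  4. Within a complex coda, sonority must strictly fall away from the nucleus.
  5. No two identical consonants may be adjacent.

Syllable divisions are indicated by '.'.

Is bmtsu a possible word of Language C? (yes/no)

no

bmtsu — violates constraint 3: syllable 1 onset /bmts/ has 4 consonants (> 3) → not permitted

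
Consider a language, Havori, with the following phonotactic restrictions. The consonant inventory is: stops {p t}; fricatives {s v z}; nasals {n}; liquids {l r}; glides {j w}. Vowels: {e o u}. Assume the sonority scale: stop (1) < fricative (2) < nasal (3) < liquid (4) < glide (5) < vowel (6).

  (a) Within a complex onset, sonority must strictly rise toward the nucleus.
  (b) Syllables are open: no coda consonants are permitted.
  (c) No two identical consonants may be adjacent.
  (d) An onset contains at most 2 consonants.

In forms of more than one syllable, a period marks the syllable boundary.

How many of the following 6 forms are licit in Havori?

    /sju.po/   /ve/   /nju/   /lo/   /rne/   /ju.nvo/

/sju.po/ — σ1 onset /sj/ (2→5 rises), coda /∅/ ok; σ2 onset /p/, coda /∅/ ok → licit
/ve/ — σ1 onset /v/, coda /∅/ ok → licit
/nju/ — σ1 onset /nj/ (3→5 rises), coda /∅/ ok → licit
/lo/ — σ1 onset /l/, coda /∅/ ok → licit
/rne/ — violates constraint (a): syllable 1 onset /rn/: /r/ (liquid, 4) → /n/ (nasal, 3) does not rise → illicit
/ju.nvo/ — violates constraint (a): syllable 2 onset /nv/: /n/ (nasal, 3) → /v/ (fricative, 2) does not rise → illicit
Licit: /sju.po/, /ve/, /nju/, /lo/ → 4.

4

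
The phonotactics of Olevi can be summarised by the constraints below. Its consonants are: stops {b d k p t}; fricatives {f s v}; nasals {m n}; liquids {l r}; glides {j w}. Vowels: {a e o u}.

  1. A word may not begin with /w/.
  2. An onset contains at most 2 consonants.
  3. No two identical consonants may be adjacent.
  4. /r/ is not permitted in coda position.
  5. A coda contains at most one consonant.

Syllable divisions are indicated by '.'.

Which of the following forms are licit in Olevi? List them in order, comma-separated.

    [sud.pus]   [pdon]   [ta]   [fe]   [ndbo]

[sud.pus], [pdon], [ta], [fe]

[sud.pus] — σ1 onset /s/, coda /d/ ok; σ2 onset /p/, coda /s/ ok → licit
[pdon] — σ1 onset /pd/ (2C), coda /n/ ok → licit
[ta] — σ1 onset /t/, coda /∅/ ok → licit
[fe] — σ1 onset /f/, coda /∅/ ok → licit
[ndbo] — violates constraint 2: syllable 1 onset /ndb/ has 3 consonants (> 2) → illicit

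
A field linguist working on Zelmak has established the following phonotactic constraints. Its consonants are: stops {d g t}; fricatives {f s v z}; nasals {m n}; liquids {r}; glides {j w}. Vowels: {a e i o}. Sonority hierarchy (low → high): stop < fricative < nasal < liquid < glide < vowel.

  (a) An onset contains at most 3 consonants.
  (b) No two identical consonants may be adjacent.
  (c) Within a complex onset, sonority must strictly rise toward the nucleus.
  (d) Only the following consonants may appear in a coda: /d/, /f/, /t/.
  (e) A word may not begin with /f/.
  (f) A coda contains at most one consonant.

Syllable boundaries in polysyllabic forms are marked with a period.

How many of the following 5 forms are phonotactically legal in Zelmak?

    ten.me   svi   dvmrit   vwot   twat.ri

2

ten.me — violates constraint (d): syllable 1 coda contains /n/, which is not a licensed coda consonant → phonotactically illegal
svi — violates constraint (c): syllable 1 onset /sv/: /s/ (fricative, 2) → /v/ (fricative, 2) does not rise → phonotactically illegal
dvmrit — violates constraint (a): syllable 1 onset /dvmr/ has 4 consonants (> 3) → phonotactically illegal
vwot — σ1 onset /vw/ (2→5 rises), coda /t/ ok → phonotactically legal
twat.ri — σ1 onset /tw/ (1→5 rises), coda /t/ ok; σ2 onset /r/, coda /∅/ ok → phonotactically legal
Phonotactically legal: vwot, twat.ri → 2.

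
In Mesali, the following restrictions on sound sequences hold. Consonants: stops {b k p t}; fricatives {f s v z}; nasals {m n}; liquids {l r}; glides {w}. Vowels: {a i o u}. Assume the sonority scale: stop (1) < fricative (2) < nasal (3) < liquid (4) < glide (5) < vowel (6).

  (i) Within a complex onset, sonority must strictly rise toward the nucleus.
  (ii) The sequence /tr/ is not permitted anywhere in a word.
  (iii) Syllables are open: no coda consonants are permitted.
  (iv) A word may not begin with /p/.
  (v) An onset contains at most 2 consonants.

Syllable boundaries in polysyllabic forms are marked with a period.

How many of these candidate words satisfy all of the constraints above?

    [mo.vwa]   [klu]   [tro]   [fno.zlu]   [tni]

4

[mo.vwa] — σ1 onset /m/, coda /∅/ ok; σ2 onset /vw/ (2→5 rises), coda /∅/ ok → licit
[klu] — σ1 onset /kl/ (1→4 rises), coda /∅/ ok → licit
[tro] — violates constraint (ii): contains banned sequence /tr/ → illicit
[fno.zlu] — σ1 onset /fn/ (2→3 rises), coda /∅/ ok; σ2 onset /zl/ (2→4 rises), coda /∅/ ok → licit
[tni] — σ1 onset /tn/ (1→3 rises), coda /∅/ ok → licit
Licit: [mo.vwa], [klu], [fno.zlu], [tni] → 4.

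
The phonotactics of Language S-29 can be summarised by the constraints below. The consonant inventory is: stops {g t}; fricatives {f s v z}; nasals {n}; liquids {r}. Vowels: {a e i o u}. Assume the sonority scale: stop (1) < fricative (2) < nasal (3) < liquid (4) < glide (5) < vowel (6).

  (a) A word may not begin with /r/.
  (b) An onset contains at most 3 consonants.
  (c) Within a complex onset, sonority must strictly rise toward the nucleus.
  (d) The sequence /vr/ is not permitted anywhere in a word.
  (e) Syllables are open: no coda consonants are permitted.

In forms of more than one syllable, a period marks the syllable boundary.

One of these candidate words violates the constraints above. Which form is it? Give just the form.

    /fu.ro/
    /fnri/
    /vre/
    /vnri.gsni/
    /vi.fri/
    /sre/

/vre/

/fu.ro/ — σ1 onset /f/, coda /∅/ ok; σ2 onset /r/, coda /∅/ ok → phonotactically legal
/fnri/ — σ1 onset /fnr/ (2→3→4 rises), coda /∅/ ok → phonotactically legal
/vre/ — violates constraint (d): contains banned sequence /vr/ → phonotactically illegal
/vnri.gsni/ — σ1 onset /vnr/ (2→3→4 rises), coda /∅/ ok; σ2 onset /gsn/ (1→2→3 rises), coda /∅/ ok → phonotactically legal
/vi.fri/ — σ1 onset /v/, coda /∅/ ok; σ2 onset /fr/ (2→4 rises), coda /∅/ ok → phonotactically legal
/sre/ — σ1 onset /sr/ (2→4 rises), coda /∅/ ok → phonotactically legal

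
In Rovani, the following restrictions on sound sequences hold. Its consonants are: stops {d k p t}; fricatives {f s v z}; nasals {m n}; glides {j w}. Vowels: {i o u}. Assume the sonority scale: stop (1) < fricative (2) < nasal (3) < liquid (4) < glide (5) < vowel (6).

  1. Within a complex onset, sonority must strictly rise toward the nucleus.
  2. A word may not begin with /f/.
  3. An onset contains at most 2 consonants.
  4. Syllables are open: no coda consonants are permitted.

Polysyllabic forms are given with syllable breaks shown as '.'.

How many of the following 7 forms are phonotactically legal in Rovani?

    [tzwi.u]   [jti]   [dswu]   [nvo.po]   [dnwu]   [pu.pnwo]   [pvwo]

0

[tzwi.u] — violates constraint 3: syllable 1 onset /tzw/ has 3 consonants (> 2) → phonotactically illegal
[jti] — violates constraint 1: syllable 1 onset /jt/: /j/ (glide, 5) → /t/ (stop, 1) does not rise → phonotactically illegal
[dswu] — violates constraint 3: syllable 1 onset /dsw/ has 3 consonants (> 2) → phonotactically illegal
[nvo.po] — violates constraint 1: syllable 1 onset /nv/: /n/ (nasal, 3) → /v/ (fricative, 2) does not rise → phonotactically illegal
[dnwu] — violates constraint 3: syllable 1 onset /dnw/ has 3 consonants (> 2) → phonotactically illegal
[pu.pnwo] — violates constraint 3: syllable 2 onset /pnw/ has 3 consonants (> 2) → phonotactically illegal
[pvwo] — violates constraint 3: syllable 1 onset /pvw/ has 3 consonants (> 2) → phonotactically illegal
No form is phonotactically legal → 0.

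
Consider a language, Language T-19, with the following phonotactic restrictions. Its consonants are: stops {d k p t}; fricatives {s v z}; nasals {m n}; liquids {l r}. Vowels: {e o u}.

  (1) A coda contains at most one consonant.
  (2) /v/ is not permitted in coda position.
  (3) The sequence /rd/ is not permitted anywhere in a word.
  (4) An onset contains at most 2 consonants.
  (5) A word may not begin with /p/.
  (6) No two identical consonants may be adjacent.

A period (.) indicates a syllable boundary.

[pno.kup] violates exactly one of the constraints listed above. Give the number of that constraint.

5

[pno.kup]: word begins with /p/.
This is a violation of constraint 5: "A word may not begin with /p/."
The remaining constraints (1, 2, 3, 4, 6) are satisfied.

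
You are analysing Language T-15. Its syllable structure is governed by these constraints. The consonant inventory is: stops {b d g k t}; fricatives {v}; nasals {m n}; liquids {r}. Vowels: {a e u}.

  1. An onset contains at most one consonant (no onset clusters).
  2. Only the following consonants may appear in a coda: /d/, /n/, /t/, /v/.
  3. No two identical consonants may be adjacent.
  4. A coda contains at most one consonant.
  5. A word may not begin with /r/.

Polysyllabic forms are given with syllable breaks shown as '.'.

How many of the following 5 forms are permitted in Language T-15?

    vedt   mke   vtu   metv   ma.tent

0

vedt — violates constraint 4: syllable 1 coda /dt/ has 2 consonants (> 1) → not permitted
mke — violates constraint 1: syllable 1 onset /mk/ has 2 consonants (> 1) → not permitted
vtu — violates constraint 1: syllable 1 onset /vt/ has 2 consonants (> 1) → not permitted
metv — violates constraint 4: syllable 1 coda /tv/ has 2 consonants (> 1) → not permitted
ma.tent — violates constraint 4: syllable 2 coda /nt/ has 2 consonants (> 1) → not permitted
No form is permitted → 0.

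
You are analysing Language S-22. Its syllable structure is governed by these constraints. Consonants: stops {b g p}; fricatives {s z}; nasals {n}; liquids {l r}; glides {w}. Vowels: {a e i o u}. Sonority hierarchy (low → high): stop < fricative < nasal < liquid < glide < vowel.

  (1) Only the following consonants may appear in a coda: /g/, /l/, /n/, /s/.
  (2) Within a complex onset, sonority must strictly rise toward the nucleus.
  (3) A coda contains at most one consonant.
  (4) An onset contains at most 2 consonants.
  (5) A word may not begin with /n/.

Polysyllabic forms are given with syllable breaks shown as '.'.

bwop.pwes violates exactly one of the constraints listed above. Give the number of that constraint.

bwop.pwes: syllable 1 coda contains /p/, which is not a licensed coda consonant.
This is a violation of constraint 1: "Only the following consonants may appear in a coda: /g/, /l/, /n/, /s/."
The remaining constraints (2, 3, 4, 5) are satisfied.

1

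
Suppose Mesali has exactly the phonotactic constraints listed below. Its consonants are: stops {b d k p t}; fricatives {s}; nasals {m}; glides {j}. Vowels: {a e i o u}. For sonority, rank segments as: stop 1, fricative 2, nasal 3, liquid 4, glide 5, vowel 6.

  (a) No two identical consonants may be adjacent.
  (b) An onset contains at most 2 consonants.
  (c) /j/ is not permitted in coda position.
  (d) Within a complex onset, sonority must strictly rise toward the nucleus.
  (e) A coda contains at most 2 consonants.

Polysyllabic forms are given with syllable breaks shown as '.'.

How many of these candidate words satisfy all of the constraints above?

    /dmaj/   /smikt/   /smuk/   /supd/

/dmaj/ — violates constraint (c): syllable 1 coda contains /j/ → illicit
/smikt/ — σ1 onset /sm/ (2→3 rises), coda /kt/ (2C) ok → licit
/smuk/ — σ1 onset /sm/ (2→3 rises), coda /k/ ok → licit
/supd/ — σ1 onset /s/, coda /pd/ (2C) ok → licit
Licit: /smikt/, /smuk/, /supd/ → 3.

3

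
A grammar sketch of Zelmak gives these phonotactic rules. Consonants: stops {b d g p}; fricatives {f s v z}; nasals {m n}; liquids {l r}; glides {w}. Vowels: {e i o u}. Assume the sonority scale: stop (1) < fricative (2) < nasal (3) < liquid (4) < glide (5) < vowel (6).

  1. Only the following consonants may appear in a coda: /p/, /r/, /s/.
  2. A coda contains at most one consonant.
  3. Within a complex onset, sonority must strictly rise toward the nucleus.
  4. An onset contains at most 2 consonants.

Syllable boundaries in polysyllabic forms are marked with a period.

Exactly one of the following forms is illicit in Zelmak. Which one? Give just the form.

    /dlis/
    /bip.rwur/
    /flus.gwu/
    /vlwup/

/dlis/ — σ1 onset /dl/ (1→4 rises), coda /s/ ok → licit
/bip.rwur/ — σ1 onset /b/, coda /p/ ok; σ2 onset /rw/ (4→5 rises), coda /r/ ok → licit
/flus.gwu/ — σ1 onset /fl/ (2→4 rises), coda /s/ ok; σ2 onset /gw/ (1→5 rises), coda /∅/ ok → licit
/vlwup/ — violates constraint 4: syllable 1 onset /vlw/ has 3 consonants (> 2) → illicit

/vlwup/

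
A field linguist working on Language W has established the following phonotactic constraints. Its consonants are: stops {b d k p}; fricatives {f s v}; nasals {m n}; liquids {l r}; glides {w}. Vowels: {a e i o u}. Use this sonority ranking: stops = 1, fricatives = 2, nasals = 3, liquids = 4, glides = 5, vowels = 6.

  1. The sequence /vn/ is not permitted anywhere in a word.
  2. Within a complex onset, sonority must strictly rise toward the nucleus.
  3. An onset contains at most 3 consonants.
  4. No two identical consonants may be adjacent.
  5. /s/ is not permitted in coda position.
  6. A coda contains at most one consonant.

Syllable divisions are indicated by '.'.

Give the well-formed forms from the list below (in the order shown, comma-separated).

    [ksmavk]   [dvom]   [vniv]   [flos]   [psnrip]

[ksmavk] — violates constraint 6: syllable 1 coda /vk/ has 2 consonants (> 1) → ill-formed
[dvom] — σ1 onset /dv/ (1→2 rises), coda /m/ ok → well-formed
[vniv] — violates constraint 1: contains banned sequence /vn/ → ill-formed
[flos] — violates constraint 5: syllable 1 coda contains /s/ → ill-formed
[psnrip] — violates constraint 3: syllable 1 onset /psnr/ has 4 consonants (> 3) → ill-formed

[dvom]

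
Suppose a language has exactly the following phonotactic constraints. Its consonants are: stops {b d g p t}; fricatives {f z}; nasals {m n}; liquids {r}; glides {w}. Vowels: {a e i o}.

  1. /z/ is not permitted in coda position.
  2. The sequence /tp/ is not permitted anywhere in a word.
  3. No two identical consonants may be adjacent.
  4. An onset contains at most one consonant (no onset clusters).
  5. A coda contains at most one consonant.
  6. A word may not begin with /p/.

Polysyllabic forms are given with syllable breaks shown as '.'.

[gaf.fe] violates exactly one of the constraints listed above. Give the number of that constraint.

[gaf.fe]: adjacent identical consonants /ff/.
This is a violation of constraint 3: "No two identical consonants may be adjacent."
The remaining constraints (1, 2, 4, 5, 6) are satisfied.

3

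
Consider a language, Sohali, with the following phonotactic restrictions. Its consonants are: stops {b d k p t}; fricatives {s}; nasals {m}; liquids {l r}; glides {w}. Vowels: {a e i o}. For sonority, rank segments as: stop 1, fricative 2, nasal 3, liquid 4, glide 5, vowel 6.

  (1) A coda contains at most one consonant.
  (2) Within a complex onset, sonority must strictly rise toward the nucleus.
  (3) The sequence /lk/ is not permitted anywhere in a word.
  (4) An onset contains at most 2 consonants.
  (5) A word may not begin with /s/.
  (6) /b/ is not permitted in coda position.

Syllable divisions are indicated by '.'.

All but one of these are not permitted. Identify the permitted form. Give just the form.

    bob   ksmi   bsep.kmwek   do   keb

do

bob — violates constraint 6: syllable 1 coda contains /b/ → not permitted
ksmi — violates constraint 4: syllable 1 onset /ksm/ has 3 consonants (> 2) → not permitted
bsep.kmwek — violates constraint 4: syllable 2 onset /kmw/ has 3 consonants (> 2) → not permitted
do — σ1 onset /d/, coda /∅/ ok → permitted
keb — violates constraint 6: syllable 1 coda contains /b/ → not permitted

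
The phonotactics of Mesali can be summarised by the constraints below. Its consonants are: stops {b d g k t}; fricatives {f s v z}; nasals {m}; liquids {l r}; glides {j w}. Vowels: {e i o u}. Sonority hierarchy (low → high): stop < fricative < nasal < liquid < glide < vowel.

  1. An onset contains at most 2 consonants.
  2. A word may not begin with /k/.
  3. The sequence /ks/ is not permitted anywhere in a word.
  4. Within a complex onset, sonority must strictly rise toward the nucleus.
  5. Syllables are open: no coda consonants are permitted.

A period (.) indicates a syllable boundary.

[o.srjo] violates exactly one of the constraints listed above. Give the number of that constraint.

1

[o.srjo]: syllable 2 onset /srj/ has 3 consonants (> 2).
This is a violation of constraint 1: "An onset contains at most 2 consonants."
The remaining constraints (2, 3, 4, 5) are satisfied.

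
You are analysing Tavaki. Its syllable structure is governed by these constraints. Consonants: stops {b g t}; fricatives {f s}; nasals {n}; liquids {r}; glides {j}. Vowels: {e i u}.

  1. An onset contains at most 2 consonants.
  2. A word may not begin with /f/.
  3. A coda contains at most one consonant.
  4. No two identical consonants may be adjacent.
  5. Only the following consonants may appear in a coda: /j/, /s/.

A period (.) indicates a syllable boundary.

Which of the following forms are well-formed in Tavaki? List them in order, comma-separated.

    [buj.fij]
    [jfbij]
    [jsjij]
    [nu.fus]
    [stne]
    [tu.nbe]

[buj.fij], [nu.fus], [tu.nbe]

[buj.fij] — σ1 onset /b/, coda /j/ ok; σ2 onset /f/, coda /j/ ok → well-formed
[jfbij] — violates constraint 1: syllable 1 onset /jfb/ has 3 consonants (> 2) → ill-formed
[jsjij] — violates constraint 1: syllable 1 onset /jsj/ has 3 consonants (> 2) → ill-formed
[nu.fus] — σ1 onset /n/, coda /∅/ ok; σ2 onset /f/, coda /s/ ok → well-formed
[stne] — violates constraint 1: syllable 1 onset /stn/ has 3 consonants (> 2) → ill-formed
[tu.nbe] — σ1 onset /t/, coda /∅/ ok; σ2 onset /nb/ (2C), coda /∅/ ok → well-formed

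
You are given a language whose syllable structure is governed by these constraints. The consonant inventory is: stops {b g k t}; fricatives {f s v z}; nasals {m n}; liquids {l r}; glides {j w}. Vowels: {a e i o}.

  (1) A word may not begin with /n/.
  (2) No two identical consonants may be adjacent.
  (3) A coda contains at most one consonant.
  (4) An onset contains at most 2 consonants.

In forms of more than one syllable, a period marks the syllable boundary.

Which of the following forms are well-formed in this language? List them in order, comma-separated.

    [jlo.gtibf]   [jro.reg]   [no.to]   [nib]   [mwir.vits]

[jlo.gtibf] — violates constraint 3: syllable 2 coda /bf/ has 2 consonants (> 1) → ill-formed
[jro.reg] — σ1 onset /jr/ (2C), coda /∅/ ok; σ2 onset /r/, coda /g/ ok → well-formed
[no.to] — violates constraint 1: word begins with /n/ → ill-formed
[nib] — violates constraint 1: word begins with /n/ → ill-formed
[mwir.vits] — violates constraint 3: syllable 2 coda /ts/ has 2 consonants (> 1) → ill-formed

[jro.reg]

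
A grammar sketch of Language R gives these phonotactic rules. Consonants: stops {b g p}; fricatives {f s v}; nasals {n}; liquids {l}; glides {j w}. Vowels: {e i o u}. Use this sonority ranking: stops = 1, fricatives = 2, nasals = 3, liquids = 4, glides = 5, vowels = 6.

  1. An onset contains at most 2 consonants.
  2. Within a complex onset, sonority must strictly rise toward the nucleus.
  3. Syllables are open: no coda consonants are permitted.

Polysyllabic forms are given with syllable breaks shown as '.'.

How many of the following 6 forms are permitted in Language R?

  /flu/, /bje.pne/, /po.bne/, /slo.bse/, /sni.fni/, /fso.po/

/flu/ — σ1 onset /fl/ (2→4 rises), coda /∅/ ok → permitted
/bje.pne/ — σ1 onset /bj/ (1→5 rises), coda /∅/ ok; σ2 onset /pn/ (1→3 rises), coda /∅/ ok → permitted
/po.bne/ — σ1 onset /p/, coda /∅/ ok; σ2 onset /bn/ (1→3 rises), coda /∅/ ok → permitted
/slo.bse/ — σ1 onset /sl/ (2→4 rises), coda /∅/ ok; σ2 onset /bs/ (1→2 rises), coda /∅/ ok → permitted
/sni.fni/ — σ1 onset /sn/ (2→3 rises), coda /∅/ ok; σ2 onset /fn/ (2→3 rises), coda /∅/ ok → permitted
/fso.po/ — violates constraint 2: syllable 1 onset /fs/: /f/ (fricative, 2) → /s/ (fricative, 2) does not rise → not permitted
Permitted: /flu/, /bje.pne/, /po.bne/, /slo.bse/, /sni.fni/ → 5.

5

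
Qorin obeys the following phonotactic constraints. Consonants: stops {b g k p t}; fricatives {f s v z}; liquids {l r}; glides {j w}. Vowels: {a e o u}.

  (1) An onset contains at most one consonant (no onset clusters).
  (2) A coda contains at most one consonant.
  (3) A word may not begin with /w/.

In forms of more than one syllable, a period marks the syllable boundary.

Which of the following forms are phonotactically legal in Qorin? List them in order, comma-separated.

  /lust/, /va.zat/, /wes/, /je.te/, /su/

/lust/ — violates constraint 2: syllable 1 coda /st/ has 2 consonants (> 1) → phonotactically illegal
/va.zat/ — σ1 onset /v/, coda /∅/ ok; σ2 onset /z/, coda /t/ ok → phonotactically legal
/wes/ — violates constraint 3: word begins with /w/ → phonotactically illegal
/je.te/ — σ1 onset /j/, coda /∅/ ok; σ2 onset /t/, coda /∅/ ok → phonotactically legal
/su/ — σ1 onset /s/, coda /∅/ ok → phonotactically legal

/va.zat/, /je.te/, /su/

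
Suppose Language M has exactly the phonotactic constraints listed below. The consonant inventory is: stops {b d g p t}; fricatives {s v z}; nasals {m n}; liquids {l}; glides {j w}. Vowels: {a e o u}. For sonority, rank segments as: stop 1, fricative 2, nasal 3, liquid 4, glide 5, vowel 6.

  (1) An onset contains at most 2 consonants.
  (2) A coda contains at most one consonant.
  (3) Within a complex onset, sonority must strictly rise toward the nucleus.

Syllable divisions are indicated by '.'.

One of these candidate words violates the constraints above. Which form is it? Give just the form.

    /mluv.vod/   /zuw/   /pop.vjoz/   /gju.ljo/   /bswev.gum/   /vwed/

/mluv.vod/ — σ1 onset /ml/ (3→4 rises), coda /v/ ok; σ2 onset /v/, coda /d/ ok → licit
/zuw/ — σ1 onset /z/, coda /w/ ok → licit
/pop.vjoz/ — σ1 onset /p/, coda /p/ ok; σ2 onset /vj/ (2→5 rises), coda /z/ ok → licit
/gju.ljo/ — σ1 onset /gj/ (1→5 rises), coda /∅/ ok; σ2 onset /lj/ (4→5 rises), coda /∅/ ok → licit
/bswev.gum/ — violates constraint 1: syllable 1 onset /bsw/ has 3 consonants (> 2) → illicit
/vwed/ — σ1 onset /vw/ (2→5 rises), coda /d/ ok → licit

/bswev.gum/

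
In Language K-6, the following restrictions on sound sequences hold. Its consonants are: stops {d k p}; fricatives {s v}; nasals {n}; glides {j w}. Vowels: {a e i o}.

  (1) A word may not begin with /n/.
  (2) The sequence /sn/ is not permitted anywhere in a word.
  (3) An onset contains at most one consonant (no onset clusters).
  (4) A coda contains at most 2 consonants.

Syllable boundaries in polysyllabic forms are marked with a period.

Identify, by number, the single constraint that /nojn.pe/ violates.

/nojn.pe/: word begins with /n/.
This is a violation of constraint 1: "A word may not begin with /n/."
The remaining constraints (2, 3, 4) are satisfied.

1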